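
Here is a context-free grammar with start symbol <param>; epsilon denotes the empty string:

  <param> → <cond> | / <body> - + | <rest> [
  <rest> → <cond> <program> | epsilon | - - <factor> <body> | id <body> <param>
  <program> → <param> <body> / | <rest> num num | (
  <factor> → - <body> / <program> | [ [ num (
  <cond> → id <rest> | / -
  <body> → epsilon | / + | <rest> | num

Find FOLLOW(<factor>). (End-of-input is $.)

{ $, (, -, /, [, id, num }

In <rest> → - - <factor> <body>: add FIRST(<body>)\{epsilon} = { -, /, id, num }.
  Since <body> is nullable, also add FOLLOW(<rest>) = { $, (, -, /, [, id, num }.
Union: FOLLOW(<factor>) = { $, (, -, /, [, id, num }.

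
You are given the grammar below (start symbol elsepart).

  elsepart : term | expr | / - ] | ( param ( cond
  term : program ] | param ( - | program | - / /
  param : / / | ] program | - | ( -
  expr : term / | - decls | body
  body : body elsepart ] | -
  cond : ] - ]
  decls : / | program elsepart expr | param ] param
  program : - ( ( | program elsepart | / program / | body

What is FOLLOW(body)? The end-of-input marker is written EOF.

In expr : body: body is at the end, add FOLLOW(expr) = { EOF, (, -, /, ] }.
In body : body elsepart ]: add FIRST(elsepart ]) = { (, -, /, ] }.
In program : body: body is at the end, add FOLLOW(program) = { EOF, (, -, /, ] }.
Union: FOLLOW(body) = { EOF, (, -, /, ] }.

{ EOF, (, -, /, ] }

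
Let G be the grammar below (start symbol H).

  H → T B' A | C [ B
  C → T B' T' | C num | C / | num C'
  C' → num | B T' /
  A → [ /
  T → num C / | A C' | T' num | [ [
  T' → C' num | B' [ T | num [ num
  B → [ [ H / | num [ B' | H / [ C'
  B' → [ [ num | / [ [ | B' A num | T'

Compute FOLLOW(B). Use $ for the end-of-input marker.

In H → C [ B: B is at the end, add FOLLOW(H) = { $, / }.
In C' → B T' /: add FIRST(T' /) = { /, [, num }.
Union: FOLLOW(B) = { $, /, [, num }.

{ $, /, [, num }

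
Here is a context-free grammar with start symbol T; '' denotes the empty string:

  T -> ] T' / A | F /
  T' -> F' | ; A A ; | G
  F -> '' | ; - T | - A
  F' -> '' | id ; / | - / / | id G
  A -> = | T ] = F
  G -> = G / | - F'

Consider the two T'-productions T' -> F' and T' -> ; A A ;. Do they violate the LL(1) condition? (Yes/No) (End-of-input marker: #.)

FIRST(F') = { -, id, '' } and FIRST(; A A ;) = { ; }.
The first is nullable but FOLLOW(T') = { / } is disjoint from FIRST of the second.

No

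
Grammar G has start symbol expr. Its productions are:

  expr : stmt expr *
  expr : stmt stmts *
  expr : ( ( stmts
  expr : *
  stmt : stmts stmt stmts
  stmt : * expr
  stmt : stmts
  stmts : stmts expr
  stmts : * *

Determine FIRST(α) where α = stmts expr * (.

{ * }

Add FIRST(stmts) = { * }; stmts is not nullable, stop.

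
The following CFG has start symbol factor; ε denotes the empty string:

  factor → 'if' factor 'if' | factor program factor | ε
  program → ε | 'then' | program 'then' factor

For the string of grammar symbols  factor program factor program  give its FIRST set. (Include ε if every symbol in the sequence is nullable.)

Add FIRST(factor)\{ε} = { 'if', 'then' }; factor is nullable, continue.
Add FIRST(program)\{ε} = { 'then' }; program is nullable, continue.
Add FIRST(factor)\{ε} = { 'if', 'then' }; factor is nullable, continue.
Add FIRST(program)\{ε} = { 'then' }; program is nullable, continue.
Every symbol is nullable, so include ε.

{ 'if', 'then', ε }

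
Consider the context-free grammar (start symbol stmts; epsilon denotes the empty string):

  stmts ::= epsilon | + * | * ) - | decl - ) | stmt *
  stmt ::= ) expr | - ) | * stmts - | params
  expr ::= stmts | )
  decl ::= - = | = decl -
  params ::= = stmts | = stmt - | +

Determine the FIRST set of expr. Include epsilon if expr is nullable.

{ ), *, +, -, =, epsilon }

From expr ::= stmts: add FIRST(stmts) = { ), *, +, -, =, epsilon } (including epsilon since stmts is nullable).
expr ::= ) contributes {)}.
Union: FIRST(expr) = { ), *, +, -, =, epsilon }.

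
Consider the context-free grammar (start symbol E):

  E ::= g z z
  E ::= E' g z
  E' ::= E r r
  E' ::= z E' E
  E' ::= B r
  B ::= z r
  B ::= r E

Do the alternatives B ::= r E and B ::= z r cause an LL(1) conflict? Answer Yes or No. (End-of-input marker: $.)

No

FIRST(r E) = { r } and FIRST(z r) = { z }.
The FIRST sets are disjoint and neither alternative is nullable — no conflict.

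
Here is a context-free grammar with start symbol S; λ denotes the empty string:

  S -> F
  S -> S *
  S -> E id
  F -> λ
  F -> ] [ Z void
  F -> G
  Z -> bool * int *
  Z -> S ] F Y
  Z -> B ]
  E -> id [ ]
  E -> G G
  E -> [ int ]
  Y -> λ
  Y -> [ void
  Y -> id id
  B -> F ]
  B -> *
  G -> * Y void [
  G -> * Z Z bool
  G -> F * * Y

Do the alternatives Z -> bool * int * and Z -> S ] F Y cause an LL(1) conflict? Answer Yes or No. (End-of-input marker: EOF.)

No

FIRST(bool * int *) = { bool } and FIRST(S ] F Y) = { *, [, ], id }.
The FIRST sets are disjoint and neither alternative is nullable — no conflict.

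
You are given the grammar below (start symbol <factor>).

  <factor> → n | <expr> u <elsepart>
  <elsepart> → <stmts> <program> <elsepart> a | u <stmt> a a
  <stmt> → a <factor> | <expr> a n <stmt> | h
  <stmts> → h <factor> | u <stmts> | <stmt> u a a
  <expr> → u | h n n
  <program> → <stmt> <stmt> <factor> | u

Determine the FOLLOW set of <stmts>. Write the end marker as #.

In <elsepart> → <stmts> <program> <elsepart> a: add FIRST(<program> <elsepart> a) = { a, h, u }.
In <stmts> → u <stmts>: <stmts> is at the end, add FOLLOW(<stmts>) = { a, h, u }.
Union: FOLLOW(<stmts>) = { a, h, u }.

{ a, h, u }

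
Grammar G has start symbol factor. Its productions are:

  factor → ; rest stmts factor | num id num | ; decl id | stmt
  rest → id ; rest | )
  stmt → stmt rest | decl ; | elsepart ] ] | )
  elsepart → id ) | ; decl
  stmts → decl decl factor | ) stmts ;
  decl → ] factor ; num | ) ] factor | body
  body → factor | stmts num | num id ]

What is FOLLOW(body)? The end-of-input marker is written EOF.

In decl → body: body is at the end, add FOLLOW(decl) = { ), ;, ], id, num }.
Union: FOLLOW(body) = { ), ;, ], id, num }.

{ ), ;, ], id, num }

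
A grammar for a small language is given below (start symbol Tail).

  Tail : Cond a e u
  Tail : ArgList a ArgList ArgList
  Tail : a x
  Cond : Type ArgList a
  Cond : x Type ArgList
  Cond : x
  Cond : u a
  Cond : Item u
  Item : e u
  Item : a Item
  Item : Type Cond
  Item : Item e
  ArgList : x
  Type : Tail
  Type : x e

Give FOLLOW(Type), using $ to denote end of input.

{ a, e, u, x }

In Cond : Type ArgList a: add FIRST(ArgList a) = { x }.
In Cond : x Type ArgList: add FIRST(ArgList) = { x }.
In Item : Type Cond: add FIRST(Cond) = { a, e, u, x }.
Union: FOLLOW(Type) = { a, e, u, x }.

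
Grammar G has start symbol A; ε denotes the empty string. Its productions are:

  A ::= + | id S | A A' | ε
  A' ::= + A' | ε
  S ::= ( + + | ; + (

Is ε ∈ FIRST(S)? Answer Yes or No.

No

Nullable nonterminals: A, A'.
No production of S has an RHS whose symbols are all nullable, so S is not nullable.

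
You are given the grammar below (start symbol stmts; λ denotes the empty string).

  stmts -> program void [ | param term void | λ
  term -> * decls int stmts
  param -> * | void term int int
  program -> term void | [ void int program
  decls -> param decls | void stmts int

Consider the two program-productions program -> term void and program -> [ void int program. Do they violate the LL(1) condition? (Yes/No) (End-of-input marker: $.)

FIRST(term void) = { * } and FIRST([ void int program) = { [ }.
The FIRST sets are disjoint and neither alternative is nullable — no conflict.

No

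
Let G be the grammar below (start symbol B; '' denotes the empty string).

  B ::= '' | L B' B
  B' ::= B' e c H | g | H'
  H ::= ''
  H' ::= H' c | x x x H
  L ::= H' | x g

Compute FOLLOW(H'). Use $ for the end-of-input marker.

{ $, c, e, g, x }

In B' ::= H': H' is at the end, add FOLLOW(B') = { $, e, x }.
In H' ::= H' c: add FIRST(c) = { c }.
In L ::= H': H' is at the end, add FOLLOW(L) = { g, x }.
Union: FOLLOW(H') = { $, c, e, g, x }.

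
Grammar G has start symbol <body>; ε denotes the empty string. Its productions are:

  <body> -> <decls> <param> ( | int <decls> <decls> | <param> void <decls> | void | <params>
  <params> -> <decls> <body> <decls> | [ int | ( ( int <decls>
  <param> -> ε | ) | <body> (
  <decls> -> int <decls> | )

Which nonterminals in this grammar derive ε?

{ <param> }

Directly nullable (have an ε-production): <param>.
No other nonterminal has a production whose RHS symbols are all nullable.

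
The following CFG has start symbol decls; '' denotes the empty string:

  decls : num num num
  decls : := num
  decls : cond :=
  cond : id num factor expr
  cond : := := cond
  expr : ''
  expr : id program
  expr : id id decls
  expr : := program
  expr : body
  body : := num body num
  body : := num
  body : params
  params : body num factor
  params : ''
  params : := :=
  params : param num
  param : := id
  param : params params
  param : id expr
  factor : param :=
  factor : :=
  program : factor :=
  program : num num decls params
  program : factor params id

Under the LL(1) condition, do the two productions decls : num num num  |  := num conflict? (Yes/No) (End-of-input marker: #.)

FIRST(num num num) = { num } and FIRST(:= num) = { := }.
The FIRST sets are disjoint and neither alternative is nullable — no conflict.

No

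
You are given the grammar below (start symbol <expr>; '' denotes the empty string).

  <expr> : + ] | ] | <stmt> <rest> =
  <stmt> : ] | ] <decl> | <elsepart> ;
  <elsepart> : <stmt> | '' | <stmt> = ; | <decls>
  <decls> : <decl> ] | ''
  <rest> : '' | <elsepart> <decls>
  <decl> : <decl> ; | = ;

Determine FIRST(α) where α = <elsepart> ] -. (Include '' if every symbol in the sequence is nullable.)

Add FIRST(<elsepart>)\{''} = { ;, =, ] }; <elsepart> is nullable, continue.
] is a terminal; add {]} and stop.

{ ;, =, ] }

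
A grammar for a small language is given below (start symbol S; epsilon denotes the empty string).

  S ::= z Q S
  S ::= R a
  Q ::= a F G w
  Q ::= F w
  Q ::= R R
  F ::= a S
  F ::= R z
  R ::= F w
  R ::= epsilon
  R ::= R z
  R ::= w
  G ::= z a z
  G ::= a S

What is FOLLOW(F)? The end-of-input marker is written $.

{ a, w, z }

In Q ::= a F G w: add FIRST(G w) = { a, z }.
In Q ::= F w: add FIRST(w) = { w }.
In R ::= F w: add FIRST(w) = { w }.
Union: FOLLOW(F) = { a, w, z }.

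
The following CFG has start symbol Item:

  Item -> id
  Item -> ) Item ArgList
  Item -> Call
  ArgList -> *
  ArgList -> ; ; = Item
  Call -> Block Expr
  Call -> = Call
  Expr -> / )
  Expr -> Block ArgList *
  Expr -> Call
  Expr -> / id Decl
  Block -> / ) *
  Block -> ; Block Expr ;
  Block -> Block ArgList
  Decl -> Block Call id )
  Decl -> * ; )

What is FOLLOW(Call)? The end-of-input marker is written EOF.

{ EOF, *, /, ;, =, id }

In Item -> Call: Call is at the end, add FOLLOW(Item) = { EOF, *, /, ;, = }.
In Call -> = Call: Call is at the end, add FOLLOW(Call) = { EOF, *, /, ;, =, id }.
In Expr -> Call: Call is at the end, add FOLLOW(Expr) = { EOF, *, /, ;, =, id }.
In Decl -> Block Call id ): add FIRST(id )) = { id }.
Union: FOLLOW(Call) = { EOF, *, /, ;, =, id }.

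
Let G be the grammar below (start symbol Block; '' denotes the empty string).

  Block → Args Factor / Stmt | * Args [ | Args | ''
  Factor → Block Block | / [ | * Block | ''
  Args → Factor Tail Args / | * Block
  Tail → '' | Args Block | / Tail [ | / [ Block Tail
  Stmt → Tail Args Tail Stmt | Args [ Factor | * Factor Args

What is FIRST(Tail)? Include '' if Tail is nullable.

{ *, /, '' }

Tail → '' contributes ''.
From Tail → Args Block: add FIRST(Args) = { *, / }.
Tail → / Tail [ contributes {/}.
Tail → / [ Block Tail contributes {/}.
Union: FIRST(Tail) = { *, /, '' }.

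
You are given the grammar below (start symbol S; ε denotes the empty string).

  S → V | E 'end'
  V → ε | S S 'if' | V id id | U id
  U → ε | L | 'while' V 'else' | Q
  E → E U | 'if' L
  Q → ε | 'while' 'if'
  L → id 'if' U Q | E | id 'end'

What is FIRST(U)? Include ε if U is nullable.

{ 'if', 'while', id, ε }

U → ε contributes ε.
From U → L: add FIRST(L) = { 'if', id }.
U → 'while' V 'else' contributes {'while'}.
From U → Q: add FIRST(Q) = { 'while', ε } (including ε since Q is nullable).
Union: FIRST(U) = { 'if', 'while', id, ε }.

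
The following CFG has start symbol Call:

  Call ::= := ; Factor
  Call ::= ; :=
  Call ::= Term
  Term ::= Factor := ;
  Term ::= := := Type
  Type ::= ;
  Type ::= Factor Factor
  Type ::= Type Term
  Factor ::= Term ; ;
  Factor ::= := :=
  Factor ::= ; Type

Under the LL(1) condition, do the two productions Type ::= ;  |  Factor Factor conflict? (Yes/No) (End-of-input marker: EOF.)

FIRST(;) = { ; } and FIRST(Factor Factor) = { :=, ; }.
Both contain ;, so the two alternatives are not disjoint — LL(1) conflict.

Yes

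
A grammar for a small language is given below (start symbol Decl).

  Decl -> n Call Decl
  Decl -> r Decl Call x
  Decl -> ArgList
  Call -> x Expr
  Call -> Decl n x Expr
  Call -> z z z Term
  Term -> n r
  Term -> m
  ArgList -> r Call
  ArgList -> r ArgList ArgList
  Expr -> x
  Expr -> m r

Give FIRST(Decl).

Decl -> n Call Decl contributes {n}.
Decl -> r Decl Call x contributes {r}.
From Decl -> ArgList: add FIRST(ArgList) = { r }.
Union: FIRST(Decl) = { n, r }.

{ n, r }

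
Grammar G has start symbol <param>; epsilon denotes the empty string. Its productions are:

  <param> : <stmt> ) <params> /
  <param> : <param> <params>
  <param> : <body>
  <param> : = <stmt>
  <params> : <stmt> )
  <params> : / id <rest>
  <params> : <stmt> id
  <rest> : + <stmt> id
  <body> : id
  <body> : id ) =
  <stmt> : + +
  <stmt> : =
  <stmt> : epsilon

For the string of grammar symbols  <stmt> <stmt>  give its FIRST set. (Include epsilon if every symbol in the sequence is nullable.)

Add FIRST(<stmt>)\{epsilon} = { +, = }; <stmt> is nullable, continue.
Add FIRST(<stmt>)\{epsilon} = { +, = }; <stmt> is nullable, continue.
Every symbol is nullable, so include epsilon.

{ +, =, epsilon }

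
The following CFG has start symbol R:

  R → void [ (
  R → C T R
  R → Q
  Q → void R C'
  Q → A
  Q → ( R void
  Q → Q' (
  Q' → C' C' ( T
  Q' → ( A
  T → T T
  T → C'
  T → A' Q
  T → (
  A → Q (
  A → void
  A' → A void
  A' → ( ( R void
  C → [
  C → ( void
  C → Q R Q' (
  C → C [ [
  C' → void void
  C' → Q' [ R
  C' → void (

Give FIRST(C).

{ (, [, void }

C → [ contributes {[}.
C → ( void contributes {(}.
From C → Q R Q' (: add FIRST(Q) = { (, void }.
From C → C [ [: add FIRST(C) = { (, [, void }.
Union: FIRST(C) = { (, [, void }.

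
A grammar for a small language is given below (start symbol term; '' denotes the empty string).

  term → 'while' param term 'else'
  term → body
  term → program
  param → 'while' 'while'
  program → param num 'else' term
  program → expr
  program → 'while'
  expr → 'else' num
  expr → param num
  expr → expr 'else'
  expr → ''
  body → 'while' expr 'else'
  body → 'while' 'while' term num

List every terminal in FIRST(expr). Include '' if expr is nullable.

expr → 'else' num contributes {'else'}.
From expr → param num: add FIRST(param) = { 'while' }.
From expr → expr 'else': expr nullable, take FIRST(expr) ∪ {'else'} = { 'else', 'while' }.
expr → '' contributes ''.
Union: FIRST(expr) = { 'else', 'while', '' }.

{ 'else', 'while', '' }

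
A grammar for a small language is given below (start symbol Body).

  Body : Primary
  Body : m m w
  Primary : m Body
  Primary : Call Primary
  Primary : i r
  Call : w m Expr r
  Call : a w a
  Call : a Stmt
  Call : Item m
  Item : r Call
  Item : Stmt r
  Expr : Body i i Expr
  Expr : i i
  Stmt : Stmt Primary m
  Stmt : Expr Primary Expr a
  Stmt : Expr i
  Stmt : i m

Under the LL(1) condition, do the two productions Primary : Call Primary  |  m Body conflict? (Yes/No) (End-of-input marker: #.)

Yes

FIRST(Call Primary) = { a, i, m, r, w } and FIRST(m Body) = { m }.
Both contain m, so the two alternatives are not disjoint — LL(1) conflict.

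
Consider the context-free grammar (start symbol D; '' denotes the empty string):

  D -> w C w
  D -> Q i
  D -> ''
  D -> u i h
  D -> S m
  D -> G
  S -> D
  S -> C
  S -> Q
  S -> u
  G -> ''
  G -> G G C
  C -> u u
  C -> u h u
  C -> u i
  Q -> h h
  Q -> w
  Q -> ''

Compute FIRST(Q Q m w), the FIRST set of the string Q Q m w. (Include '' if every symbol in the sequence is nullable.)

Add FIRST(Q)\{''} = { h, w }; Q is nullable, continue.
Add FIRST(Q)\{''} = { h, w }; Q is nullable, continue.
m is a terminal; add {m} and stop.

{ h, m, w }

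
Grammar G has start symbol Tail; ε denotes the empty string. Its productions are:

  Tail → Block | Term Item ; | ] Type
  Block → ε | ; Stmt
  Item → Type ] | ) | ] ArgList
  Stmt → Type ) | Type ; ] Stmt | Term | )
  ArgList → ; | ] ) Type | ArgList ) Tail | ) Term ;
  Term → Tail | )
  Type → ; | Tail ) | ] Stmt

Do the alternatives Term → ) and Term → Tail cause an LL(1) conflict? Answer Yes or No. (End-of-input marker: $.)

FIRST()) = { ) } and FIRST(Tail) = { ), ;, ], ε }.
Both contain ), so the two alternatives are not disjoint — LL(1) conflict.

Yes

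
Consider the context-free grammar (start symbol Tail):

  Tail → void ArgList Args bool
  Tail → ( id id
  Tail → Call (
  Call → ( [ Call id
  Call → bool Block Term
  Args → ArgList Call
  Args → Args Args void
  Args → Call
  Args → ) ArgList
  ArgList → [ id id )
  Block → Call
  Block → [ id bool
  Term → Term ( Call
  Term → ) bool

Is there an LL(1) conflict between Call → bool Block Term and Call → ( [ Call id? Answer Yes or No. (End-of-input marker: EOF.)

FIRST(bool Block Term) = { bool } and FIRST(( [ Call id) = { ( }.
The FIRST sets are disjoint and neither alternative is nullable — no conflict.

No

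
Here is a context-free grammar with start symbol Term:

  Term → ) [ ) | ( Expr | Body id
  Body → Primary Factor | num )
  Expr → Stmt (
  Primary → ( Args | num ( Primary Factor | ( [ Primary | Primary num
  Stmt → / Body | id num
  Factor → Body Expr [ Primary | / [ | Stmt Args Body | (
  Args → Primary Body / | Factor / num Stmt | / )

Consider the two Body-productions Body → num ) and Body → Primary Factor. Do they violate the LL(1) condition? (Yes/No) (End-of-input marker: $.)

FIRST(num )) = { num } and FIRST(Primary Factor) = { (, num }.
Both contain num, so the two alternatives are not disjoint — LL(1) conflict.

Yes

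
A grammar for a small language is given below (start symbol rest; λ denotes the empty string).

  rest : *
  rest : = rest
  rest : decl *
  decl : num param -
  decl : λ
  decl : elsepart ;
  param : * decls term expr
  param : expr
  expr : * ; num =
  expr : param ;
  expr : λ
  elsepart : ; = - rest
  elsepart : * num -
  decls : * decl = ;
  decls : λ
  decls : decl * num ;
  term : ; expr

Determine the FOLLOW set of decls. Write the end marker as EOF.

{ ; }

In param : * decls term expr: add FIRST(term expr) = { ; }.
Union: FOLLOW(decls) = { ; }.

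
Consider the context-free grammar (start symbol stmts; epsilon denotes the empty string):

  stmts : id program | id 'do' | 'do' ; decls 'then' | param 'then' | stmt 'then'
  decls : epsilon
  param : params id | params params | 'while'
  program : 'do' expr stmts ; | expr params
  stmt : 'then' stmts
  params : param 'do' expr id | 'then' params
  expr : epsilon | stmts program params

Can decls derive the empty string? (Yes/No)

Yes

decls has an epsilon-production, so decls ⇒ epsilon.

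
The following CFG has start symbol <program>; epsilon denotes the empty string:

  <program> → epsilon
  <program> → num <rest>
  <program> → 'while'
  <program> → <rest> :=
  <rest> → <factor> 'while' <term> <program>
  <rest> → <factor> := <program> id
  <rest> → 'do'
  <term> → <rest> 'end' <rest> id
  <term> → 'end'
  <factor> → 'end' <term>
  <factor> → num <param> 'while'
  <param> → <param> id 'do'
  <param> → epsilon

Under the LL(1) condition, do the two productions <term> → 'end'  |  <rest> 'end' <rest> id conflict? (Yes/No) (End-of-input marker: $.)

FIRST('end') = { 'end' } and FIRST(<rest> 'end' <rest> id) = { 'do', 'end', num }.
Both contain 'end', so the two alternatives are not disjoint — LL(1) conflict.

Yes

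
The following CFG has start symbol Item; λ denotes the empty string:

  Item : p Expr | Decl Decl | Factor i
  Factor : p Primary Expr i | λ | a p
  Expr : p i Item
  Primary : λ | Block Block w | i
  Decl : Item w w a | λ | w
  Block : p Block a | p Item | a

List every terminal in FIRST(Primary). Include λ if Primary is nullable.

Primary : λ contributes λ.
From Primary : Block Block w: add FIRST(Block) = { a, p }.
Primary : i contributes {i}.
Union: FIRST(Primary) = { a, i, p, λ }.

{ a, i, p, λ }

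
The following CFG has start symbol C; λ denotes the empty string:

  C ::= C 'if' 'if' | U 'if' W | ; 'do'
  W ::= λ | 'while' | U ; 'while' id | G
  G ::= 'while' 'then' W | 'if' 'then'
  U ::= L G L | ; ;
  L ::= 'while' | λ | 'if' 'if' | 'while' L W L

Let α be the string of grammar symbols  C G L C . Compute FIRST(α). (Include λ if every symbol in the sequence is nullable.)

Add FIRST(C) = { 'if', 'while', ; }; C is not nullable, stop.

{ 'if', 'while', ; }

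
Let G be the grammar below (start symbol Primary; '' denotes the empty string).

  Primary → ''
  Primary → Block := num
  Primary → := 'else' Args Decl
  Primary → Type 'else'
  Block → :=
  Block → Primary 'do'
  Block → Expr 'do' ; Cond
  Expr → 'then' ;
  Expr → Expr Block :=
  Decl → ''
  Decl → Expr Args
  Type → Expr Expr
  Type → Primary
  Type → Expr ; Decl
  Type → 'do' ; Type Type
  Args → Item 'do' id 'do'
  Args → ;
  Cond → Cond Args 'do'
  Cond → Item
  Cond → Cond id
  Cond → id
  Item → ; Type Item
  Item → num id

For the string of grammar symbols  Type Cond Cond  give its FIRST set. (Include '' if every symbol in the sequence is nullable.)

{ 'do', 'else', 'then', :=, ;, id, num }

Add FIRST(Type)\{''} = { 'do', 'else', 'then', := }; Type is nullable, continue.
Add FIRST(Cond) = { ;, id, num }; Cond is not nullable, stop.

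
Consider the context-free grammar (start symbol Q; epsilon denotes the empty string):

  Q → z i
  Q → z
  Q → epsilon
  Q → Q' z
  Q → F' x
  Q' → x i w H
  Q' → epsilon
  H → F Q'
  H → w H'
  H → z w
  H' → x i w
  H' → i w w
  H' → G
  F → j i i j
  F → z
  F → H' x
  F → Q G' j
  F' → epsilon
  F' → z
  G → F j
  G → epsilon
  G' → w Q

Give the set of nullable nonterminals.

{ F', G, H', Q, Q' }

Directly nullable (have an epsilon-production): Q, Q', F', G.
H' → G with every symbol nullable, so H' is nullable.
No other nonterminal has a production whose RHS symbols are all nullable.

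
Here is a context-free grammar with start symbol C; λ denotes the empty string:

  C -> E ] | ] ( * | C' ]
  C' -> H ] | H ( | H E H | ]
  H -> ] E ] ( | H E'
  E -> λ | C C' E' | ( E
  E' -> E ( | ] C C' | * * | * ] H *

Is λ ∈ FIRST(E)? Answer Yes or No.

Yes

E has an λ-production, so E ⇒ λ.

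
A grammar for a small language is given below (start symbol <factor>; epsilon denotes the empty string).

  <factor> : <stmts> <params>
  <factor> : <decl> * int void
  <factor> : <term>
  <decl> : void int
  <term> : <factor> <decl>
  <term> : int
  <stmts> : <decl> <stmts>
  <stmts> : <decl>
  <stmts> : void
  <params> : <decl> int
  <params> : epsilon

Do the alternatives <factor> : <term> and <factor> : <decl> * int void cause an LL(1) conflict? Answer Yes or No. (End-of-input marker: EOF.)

Yes

FIRST(<term>) = { int, void } and FIRST(<decl> * int void) = { void }.
Both contain void, so the two alternatives are not disjoint — LL(1) conflict.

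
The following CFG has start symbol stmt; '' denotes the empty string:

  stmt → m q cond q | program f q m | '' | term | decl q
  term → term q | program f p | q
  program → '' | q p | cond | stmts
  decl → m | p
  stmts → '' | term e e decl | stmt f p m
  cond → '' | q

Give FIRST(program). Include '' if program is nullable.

program → '' contributes ''.
program → q p contributes {q}.
From program → cond: add FIRST(cond) = { q, '' } (including '' since cond is nullable).
From program → stmts: add FIRST(stmts) = { f, m, p, q, '' } (including '' since stmts is nullable).
Union: FIRST(program) = { f, m, p, q, '' }.

{ f, m, p, q, '' }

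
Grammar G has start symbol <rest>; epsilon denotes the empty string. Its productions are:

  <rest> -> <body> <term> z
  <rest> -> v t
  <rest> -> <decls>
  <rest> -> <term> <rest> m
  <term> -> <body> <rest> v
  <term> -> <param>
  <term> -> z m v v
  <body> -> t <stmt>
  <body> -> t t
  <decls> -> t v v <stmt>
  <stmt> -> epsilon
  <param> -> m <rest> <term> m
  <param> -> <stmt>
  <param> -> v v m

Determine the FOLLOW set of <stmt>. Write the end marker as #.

In <body> -> t <stmt>: <stmt> is at the end, add FOLLOW(<body>) = { m, t, v, z }.
In <decls> -> t v v <stmt>: <stmt> is at the end, add FOLLOW(<decls>) = { #, m, t, v, z }.
In <param> -> <stmt>: <stmt> is at the end, add FOLLOW(<param>) = { m, t, v, z }.
Union: FOLLOW(<stmt>) = { #, m, t, v, z }.

{ #, m, t, v, z }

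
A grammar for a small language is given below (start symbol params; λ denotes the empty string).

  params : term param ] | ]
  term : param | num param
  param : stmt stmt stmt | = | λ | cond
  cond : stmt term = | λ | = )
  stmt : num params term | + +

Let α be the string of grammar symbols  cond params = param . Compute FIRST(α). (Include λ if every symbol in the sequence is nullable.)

Add FIRST(cond)\{λ} = { +, =, num }; cond is nullable, continue.
Add FIRST(params) = { +, =, ], num }; params is not nullable, stop.

{ +, =, ], num }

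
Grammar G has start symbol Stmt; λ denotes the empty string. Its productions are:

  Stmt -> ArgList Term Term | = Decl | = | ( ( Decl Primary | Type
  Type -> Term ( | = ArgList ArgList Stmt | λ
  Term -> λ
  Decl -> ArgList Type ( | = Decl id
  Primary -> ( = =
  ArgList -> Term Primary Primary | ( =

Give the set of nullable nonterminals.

{ Stmt, Term, Type }

Directly nullable (have an λ-production): Type, Term.
Stmt -> Type with every symbol nullable, so Stmt is nullable.
No other nonterminal has a production whose RHS symbols are all nullable.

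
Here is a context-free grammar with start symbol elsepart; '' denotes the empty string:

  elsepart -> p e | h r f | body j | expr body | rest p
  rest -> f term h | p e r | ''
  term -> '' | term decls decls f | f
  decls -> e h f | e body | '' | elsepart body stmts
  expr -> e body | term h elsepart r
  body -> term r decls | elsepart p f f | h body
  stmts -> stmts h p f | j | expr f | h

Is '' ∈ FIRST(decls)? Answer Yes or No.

decls has an ''-production, so decls ⇒ ''.

Yes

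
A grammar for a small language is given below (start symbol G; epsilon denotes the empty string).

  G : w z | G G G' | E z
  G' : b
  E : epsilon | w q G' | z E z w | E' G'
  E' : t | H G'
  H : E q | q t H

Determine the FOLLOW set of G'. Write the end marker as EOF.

In G : G G G': G' is at the end, add FOLLOW(G) = { EOF, b, q, t, w, z }.
In E : w q G': G' is at the end, add FOLLOW(E) = { q, z }.
In E : E' G': G' is at the end, add FOLLOW(E) = { q, z }.
In E' : H G': G' is at the end, add FOLLOW(E') = { b }.
Union: FOLLOW(G') = { EOF, b, q, t, w, z }.

{ EOF, b, q, t, w, z }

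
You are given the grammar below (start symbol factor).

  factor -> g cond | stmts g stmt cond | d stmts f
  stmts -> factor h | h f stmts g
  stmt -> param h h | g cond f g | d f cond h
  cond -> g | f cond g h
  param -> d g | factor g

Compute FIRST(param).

{ d, g, h }

param -> d g contributes {d}.
From param -> factor g: add FIRST(factor) = { d, g, h }.
Union: FIRST(param) = { d, g, h }.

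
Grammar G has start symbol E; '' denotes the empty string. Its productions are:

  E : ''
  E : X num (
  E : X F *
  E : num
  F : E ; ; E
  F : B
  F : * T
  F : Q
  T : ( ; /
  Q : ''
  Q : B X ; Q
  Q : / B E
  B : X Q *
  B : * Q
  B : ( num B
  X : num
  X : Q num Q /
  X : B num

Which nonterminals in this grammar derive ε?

{ E, F, Q }

Directly nullable (have an ''-production): E, Q.
F : Q with every symbol nullable, so F is nullable.
No other nonterminal has a production whose RHS symbols are all nullable.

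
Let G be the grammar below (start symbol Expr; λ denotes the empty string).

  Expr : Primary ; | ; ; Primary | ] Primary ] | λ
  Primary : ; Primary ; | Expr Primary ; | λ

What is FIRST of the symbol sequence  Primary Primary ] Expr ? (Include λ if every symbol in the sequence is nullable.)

Add FIRST(Primary)\{λ} = { ;, ] }; Primary is nullable, continue.
Add FIRST(Primary)\{λ} = { ;, ] }; Primary is nullable, continue.
] is a terminal; add {]} and stop.

{ ;, ] }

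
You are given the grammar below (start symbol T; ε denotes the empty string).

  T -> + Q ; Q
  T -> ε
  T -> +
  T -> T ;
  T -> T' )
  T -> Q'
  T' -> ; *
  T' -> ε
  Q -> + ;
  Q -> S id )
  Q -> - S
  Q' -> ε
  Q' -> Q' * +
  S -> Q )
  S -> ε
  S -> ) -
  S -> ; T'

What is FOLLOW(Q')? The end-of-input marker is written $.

{ $, *, ; }

In T -> Q': Q' is at the end, add FOLLOW(T) = { $, ; }.
In Q' -> Q' * +: add FIRST(* +) = { * }.
Union: FOLLOW(Q') = { $, *, ; }.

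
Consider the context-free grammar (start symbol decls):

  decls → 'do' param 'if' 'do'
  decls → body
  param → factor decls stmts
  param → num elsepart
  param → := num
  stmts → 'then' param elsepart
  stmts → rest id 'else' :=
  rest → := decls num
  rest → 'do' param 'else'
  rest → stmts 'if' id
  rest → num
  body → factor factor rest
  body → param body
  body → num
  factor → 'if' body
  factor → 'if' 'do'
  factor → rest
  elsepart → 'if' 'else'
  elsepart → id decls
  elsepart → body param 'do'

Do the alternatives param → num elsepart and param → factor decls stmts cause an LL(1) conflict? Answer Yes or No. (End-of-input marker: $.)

FIRST(num elsepart) = { num } and FIRST(factor decls stmts) = { 'do', 'if', 'then', :=, num }.
Both contain num, so the two alternatives are not disjoint — LL(1) conflict.

Yes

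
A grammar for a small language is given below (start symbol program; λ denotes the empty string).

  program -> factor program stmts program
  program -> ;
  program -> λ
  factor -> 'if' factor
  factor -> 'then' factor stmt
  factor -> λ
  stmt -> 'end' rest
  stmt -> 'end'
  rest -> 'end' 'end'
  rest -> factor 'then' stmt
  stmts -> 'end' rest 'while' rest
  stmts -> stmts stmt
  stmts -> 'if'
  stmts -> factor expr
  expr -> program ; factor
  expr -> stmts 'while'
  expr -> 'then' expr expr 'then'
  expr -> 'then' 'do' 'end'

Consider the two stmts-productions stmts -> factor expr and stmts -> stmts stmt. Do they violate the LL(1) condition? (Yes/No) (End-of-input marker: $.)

FIRST(factor expr) = { 'end', 'if', 'then', ; } and FIRST(stmts stmt) = { 'end', 'if', 'then', ; }.
Both contain 'end', so the two alternatives are not disjoint — LL(1) conflict.

Yes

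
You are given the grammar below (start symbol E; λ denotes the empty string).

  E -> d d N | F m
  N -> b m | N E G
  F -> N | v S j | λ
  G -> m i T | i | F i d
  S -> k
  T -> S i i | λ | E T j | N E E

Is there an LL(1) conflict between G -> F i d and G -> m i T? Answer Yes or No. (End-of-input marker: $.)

FIRST(F i d) = { b, i, v } and FIRST(m i T) = { m }.
The FIRST sets are disjoint and neither alternative is nullable — no conflict.

No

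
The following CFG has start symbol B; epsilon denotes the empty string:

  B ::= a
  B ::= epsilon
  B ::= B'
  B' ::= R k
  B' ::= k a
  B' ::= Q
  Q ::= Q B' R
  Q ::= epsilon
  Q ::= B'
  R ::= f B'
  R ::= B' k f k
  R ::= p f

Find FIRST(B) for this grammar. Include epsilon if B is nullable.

{ a, f, k, p, epsilon }

B ::= a contributes {a}.
B ::= epsilon contributes epsilon.
From B ::= B': add FIRST(B') = { f, k, p, epsilon } (including epsilon since B' is nullable).
Union: FIRST(B) = { a, f, k, p, epsilon }.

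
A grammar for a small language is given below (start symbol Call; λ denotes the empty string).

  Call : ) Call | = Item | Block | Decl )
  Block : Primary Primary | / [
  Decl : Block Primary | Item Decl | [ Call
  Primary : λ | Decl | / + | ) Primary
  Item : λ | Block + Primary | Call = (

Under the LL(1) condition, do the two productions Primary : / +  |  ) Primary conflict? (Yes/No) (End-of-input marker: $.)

FIRST(/ +) = { / } and FIRST() Primary) = { ) }.
The FIRST sets are disjoint and neither alternative is nullable — no conflict.

No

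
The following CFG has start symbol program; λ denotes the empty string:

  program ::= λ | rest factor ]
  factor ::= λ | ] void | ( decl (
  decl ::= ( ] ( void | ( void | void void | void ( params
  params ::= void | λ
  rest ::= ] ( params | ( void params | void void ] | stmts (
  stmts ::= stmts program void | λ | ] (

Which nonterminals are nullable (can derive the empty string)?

Directly nullable (have an λ-production): program, factor, params, stmts.
No other nonterminal has a production whose RHS symbols are all nullable.

{ factor, params, program, stmts }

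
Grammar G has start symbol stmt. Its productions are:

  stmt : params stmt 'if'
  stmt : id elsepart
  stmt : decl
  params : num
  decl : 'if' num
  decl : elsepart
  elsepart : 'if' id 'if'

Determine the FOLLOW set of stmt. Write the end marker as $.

{ $, 'if' }

stmt is the start symbol, so $ ∈ FOLLOW(stmt).
In stmt : params stmt 'if': add FIRST('if') = { 'if' }.
Union: FOLLOW(stmt) = { $, 'if' }.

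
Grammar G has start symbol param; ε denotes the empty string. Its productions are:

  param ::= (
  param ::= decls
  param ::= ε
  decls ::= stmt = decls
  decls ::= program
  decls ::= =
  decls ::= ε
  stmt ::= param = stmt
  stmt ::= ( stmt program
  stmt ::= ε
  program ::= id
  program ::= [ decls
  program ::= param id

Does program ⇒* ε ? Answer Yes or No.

Nullable nonterminals: decls, param, stmt.
No production of program has an RHS whose symbols are all nullable, so program is not nullable.

No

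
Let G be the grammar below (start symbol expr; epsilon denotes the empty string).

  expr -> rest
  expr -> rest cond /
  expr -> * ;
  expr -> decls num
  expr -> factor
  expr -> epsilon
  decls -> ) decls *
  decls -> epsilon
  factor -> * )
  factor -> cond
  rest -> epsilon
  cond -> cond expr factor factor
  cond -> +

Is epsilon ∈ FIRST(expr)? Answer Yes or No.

Yes

expr has an epsilon-production, so expr ⇒ epsilon.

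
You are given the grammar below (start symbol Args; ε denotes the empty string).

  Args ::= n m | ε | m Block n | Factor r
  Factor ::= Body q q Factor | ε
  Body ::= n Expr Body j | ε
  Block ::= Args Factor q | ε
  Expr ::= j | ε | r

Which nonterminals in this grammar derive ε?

{ Args, Block, Body, Expr, Factor }

Directly nullable (have an ε-production): Args, Factor, Body, Block, Expr.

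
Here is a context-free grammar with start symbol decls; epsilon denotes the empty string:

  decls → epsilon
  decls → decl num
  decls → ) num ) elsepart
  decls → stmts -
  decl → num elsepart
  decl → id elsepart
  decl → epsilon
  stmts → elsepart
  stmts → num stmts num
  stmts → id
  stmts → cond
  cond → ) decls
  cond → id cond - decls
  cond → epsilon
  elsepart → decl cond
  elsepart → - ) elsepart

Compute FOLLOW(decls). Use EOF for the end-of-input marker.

decls is the start symbol, so EOF ∈ FOLLOW(decls).
In cond → ) decls: decls is at the end, add FOLLOW(cond) = { EOF, ), -, id, num }.
In cond → id cond - decls: decls is at the end, add FOLLOW(cond) = { EOF, ), -, id, num }.
Union: FOLLOW(decls) = { EOF, ), -, id, num }.

{ EOF, ), -, id, num }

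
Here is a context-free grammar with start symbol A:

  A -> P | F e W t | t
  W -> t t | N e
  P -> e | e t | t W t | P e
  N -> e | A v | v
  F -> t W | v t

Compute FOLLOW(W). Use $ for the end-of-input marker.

In A -> F e W t: add FIRST(t) = { t }.
In P -> t W t: add FIRST(t) = { t }.
In F -> t W: W is at the end, add FOLLOW(F) = { e }.
Union: FOLLOW(W) = { e, t }.

{ e, t }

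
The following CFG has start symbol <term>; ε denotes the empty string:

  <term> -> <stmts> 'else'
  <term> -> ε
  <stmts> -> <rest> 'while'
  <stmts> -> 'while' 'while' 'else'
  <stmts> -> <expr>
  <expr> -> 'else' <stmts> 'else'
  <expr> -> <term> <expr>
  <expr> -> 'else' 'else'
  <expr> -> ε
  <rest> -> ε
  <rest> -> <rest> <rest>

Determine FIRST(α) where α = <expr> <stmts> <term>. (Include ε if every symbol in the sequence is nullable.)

Add FIRST(<expr>)\{ε} = { 'else', 'while' }; <expr> is nullable, continue.
Add FIRST(<stmts>)\{ε} = { 'else', 'while' }; <stmts> is nullable, continue.
Add FIRST(<term>)\{ε} = { 'else', 'while' }; <term> is nullable, continue.
Every symbol is nullable, so include ε.

{ 'else', 'while', ε }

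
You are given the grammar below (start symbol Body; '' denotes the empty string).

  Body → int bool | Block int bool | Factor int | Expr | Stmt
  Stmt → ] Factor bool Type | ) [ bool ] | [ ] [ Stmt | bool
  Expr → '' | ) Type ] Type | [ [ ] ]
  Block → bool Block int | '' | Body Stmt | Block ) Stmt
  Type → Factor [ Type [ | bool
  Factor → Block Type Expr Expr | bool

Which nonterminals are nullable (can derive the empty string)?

{ Block, Body, Expr }

Directly nullable (have an ''-production): Expr, Block.
Body → Expr with every symbol nullable, so Body is nullable.
No other nonterminal has a production whose RHS symbols are all nullable.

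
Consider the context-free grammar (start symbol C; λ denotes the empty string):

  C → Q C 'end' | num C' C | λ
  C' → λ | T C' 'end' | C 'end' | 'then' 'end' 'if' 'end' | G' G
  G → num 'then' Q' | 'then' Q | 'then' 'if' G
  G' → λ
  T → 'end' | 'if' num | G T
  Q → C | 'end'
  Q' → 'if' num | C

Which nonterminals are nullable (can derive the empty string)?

Directly nullable (have an λ-production): C, C', G'.
Q' → C with every symbol nullable, so Q' is nullable.
Q → C with every symbol nullable, so Q is nullable.
No other nonterminal has a production whose RHS symbols are all nullable.

{ C, C', G', Q, Q' }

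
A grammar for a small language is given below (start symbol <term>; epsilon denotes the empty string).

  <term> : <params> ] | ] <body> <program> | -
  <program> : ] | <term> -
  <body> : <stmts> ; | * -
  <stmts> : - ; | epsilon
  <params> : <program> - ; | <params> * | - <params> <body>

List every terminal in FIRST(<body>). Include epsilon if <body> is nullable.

From <body> : <stmts> ;: <stmts> nullable, take FIRST(<stmts>) ∪ {;} = { -, ; }.
<body> : * - contributes {*}.
Union: FIRST(<body>) = { *, -, ; }.

{ *, -, ; }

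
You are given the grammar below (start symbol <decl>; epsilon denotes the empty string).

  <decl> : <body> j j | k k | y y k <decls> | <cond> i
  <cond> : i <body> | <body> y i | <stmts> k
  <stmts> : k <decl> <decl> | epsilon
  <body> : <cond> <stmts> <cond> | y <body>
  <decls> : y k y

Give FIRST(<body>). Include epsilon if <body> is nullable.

{ i, k, y }

From <body> : <cond> <stmts> <cond>: add FIRST(<cond>) = { i, k, y }.
<body> : y <body> contributes {y}.
Union: FIRST(<body>) = { i, k, y }.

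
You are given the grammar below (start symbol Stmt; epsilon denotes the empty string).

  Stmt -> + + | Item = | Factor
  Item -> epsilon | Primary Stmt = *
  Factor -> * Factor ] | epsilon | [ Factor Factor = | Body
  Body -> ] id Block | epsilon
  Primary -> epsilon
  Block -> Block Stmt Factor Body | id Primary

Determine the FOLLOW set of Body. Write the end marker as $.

In Factor -> Body: Body is at the end, add FOLLOW(Factor) = { $, *, +, =, [, ] }.
In Block -> Block Stmt Factor Body: Body is at the end, add FOLLOW(Block) = { $, *, +, =, [, ] }.
Union: FOLLOW(Body) = { $, *, +, =, [, ] }.

{ $, *, +, =, [, ] }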